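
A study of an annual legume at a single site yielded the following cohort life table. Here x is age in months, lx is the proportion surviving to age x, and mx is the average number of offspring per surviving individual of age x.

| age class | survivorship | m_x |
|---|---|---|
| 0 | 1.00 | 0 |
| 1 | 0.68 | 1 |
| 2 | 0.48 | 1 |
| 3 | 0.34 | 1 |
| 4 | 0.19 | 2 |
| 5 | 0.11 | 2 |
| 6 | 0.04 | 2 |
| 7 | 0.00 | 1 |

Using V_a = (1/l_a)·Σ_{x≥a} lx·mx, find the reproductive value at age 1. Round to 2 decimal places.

lx·mx for x ≥ 1: 0.68, 0.48, 0.34, 0.38, 0.22, 0.08, 0 → sum = 2.18
V_1 = 2.18 / l_1 = 2.18 / 0.68 = 3.205882… → 3.21

3.21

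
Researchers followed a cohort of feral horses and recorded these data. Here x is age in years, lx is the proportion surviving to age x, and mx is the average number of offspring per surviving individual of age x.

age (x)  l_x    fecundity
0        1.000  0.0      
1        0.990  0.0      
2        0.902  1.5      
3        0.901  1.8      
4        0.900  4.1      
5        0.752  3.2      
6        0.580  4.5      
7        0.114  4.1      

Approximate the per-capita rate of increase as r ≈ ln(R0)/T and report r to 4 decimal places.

0.5692

R0 = Σ lx·mx = 0 + 0 + 1.353 + 1.6218 + 3.69 + 2.4064 + 2.61 + 0.4674 = 12.1486
Σ x·lx·mx = 53.2952; T = 53.2952/12.1486 = 4.38694…
r ≈ ln(R0)/T = ln(12.1486)/4.38694… = 0.569238… → 0.5692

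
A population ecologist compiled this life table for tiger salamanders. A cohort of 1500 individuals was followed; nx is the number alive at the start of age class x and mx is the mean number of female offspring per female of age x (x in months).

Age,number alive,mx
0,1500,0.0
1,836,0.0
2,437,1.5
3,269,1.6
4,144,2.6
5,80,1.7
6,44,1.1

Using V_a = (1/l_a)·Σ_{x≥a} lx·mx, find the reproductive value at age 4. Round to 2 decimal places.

3.88

lx = nx/n0 = nx/1500: 1, 0.55733…, 0.29133…, 0.17933…, 0.096, 0.05333…, 0.02933…
lx·mx for x ≥ 4: 0.2496, 0.090667…, 0.032267… → sum = 0.372533…
V_4 = 0.372533… / l_4 = 0.372533… / 0.096 = 3.880556… → 3.88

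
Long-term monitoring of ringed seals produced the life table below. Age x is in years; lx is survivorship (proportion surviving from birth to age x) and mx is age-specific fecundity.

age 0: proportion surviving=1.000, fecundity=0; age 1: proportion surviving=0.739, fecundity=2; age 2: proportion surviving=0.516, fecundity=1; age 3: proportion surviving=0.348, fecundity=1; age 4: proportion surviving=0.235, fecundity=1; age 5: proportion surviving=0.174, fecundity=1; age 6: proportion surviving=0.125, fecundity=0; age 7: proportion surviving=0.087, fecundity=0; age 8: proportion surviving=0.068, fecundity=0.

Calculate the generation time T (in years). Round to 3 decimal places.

lx·mx: 0, 1.478, 0.516, 0.348, 0.235, 0.174, 0, 0, 0 → R0 = 2.751
x·lx·mx: 0, 1.478, 1.032, 1.044, 0.94, 0.87, 0, 0, 0 → Σ = 5.364
T = 5.364 / 2.751 = 1.949836… → 1.950

1.950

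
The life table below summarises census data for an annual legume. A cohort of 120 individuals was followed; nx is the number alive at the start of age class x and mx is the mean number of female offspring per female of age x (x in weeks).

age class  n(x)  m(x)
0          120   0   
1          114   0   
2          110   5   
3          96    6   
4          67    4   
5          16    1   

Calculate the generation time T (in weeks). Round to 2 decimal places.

2.82

lx = nx/n0 = nx/120: 1, 0.95, 0.91667…, 0.8, 0.55833…, 0.13333…
lx·mx: 0, 0, 4.583333…, 4.8, 2.233333…, 0.133333… → R0 = 11.75…
x·lx·mx: 0, 0, 9.166667…, 14.4, 8.933333…, 0.666667… → Σ = 33.166667…
T = 33.166667… / 11.75… = 2.822695… → 2.82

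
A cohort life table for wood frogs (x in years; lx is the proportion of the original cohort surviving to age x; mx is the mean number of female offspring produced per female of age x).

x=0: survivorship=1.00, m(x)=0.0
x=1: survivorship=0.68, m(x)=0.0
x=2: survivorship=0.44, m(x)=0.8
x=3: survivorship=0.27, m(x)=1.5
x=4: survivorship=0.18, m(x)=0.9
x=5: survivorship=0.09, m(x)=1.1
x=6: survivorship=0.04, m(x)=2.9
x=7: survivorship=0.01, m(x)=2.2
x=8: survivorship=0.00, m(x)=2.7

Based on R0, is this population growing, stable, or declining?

R0 = Σ lx·mx = 0 + 0 + 0.352 + 0.405 + 0.162 + 0.099 + 0.116 + 0.022 + 0 = 1.156
R0 > 1, so the population is growing.

growing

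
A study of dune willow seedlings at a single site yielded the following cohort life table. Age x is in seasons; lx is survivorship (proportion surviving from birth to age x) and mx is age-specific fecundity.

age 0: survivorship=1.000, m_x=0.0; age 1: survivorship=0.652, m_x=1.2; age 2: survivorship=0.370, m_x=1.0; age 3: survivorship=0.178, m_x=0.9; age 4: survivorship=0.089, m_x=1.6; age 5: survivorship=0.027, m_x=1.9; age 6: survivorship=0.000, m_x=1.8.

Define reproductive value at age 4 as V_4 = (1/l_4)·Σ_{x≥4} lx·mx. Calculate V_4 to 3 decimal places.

2.176

lx·mx for x ≥ 4: 0.1424, 0.0513, 0 → sum = 0.1937
V_4 = 0.1937 / l_4 = 0.1937 / 0.089 = 2.176404… → 2.176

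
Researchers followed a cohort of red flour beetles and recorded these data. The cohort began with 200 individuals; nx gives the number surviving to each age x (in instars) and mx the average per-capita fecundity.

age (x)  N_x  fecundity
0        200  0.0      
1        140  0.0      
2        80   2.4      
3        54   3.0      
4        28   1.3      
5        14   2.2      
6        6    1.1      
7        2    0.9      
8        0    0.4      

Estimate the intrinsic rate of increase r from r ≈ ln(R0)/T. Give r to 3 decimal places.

lx = nx/n0 = nx/200: 1, 0.7, 0.4, 0.27, 0.14, 0.07, 0.03, 0.01, 0
R0 = Σ lx·mx = 0 + 0 + 0.96 + 0.81 + 0.182 + 0.154 + 0.033 + 0.009 + 0 = 2.148
Σ x·lx·mx = 6.109; T = 6.109/2.148 = 2.84404…
r ≈ ln(R0)/T = ln(2.148)/2.84404… = 0.26882… → 0.269

0.269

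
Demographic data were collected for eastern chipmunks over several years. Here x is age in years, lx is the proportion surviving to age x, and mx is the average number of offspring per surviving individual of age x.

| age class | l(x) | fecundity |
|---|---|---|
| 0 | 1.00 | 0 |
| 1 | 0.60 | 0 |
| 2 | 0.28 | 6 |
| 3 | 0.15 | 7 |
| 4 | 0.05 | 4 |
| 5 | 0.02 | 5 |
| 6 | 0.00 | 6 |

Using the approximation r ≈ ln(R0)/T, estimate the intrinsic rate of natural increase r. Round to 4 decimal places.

0.4301

R0 = Σ lx·mx = 0 + 0 + 1.68 + 1.05 + 0.2 + 0.1 + 0 = 3.03
Σ x·lx·mx = 7.81; T = 7.81/3.03 = 2.57756…
r ≈ ln(R0)/T = ln(3.03)/2.57756… = 0.430083… → 0.4301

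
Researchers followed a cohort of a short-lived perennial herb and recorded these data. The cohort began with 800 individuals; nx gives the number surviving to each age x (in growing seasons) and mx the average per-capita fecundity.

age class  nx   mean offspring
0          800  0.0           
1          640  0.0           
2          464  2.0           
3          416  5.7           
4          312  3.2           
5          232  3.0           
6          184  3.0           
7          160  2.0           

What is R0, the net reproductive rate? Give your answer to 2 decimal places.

7.33

lx = nx/n0 = nx/800: 1, 0.8, 0.58, 0.52, 0.39, 0.29, 0.23, 0.2
lx·mx by age: 0, 0, 1.16, 2.964, 1.248, 0.87, 0.69, 0.4
R0 = Σ lx·mx = 7.332 → 7.33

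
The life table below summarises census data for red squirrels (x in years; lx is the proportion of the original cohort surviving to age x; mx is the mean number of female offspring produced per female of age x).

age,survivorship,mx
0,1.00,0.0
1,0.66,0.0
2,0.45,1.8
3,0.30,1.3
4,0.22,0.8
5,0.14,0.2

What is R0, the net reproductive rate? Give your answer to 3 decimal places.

lx·mx by age: 0, 0, 0.81, 0.39, 0.176, 0.028
R0 = Σ lx·mx = 1.404 → 1.404

1.404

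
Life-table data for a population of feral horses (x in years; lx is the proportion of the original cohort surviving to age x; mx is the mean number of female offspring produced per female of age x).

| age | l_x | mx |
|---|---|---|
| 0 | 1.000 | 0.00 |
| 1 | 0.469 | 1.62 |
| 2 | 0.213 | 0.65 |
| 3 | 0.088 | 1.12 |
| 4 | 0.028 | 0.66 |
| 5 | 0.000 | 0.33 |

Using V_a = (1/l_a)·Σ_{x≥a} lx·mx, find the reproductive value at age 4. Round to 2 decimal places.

lx·mx for x ≥ 4: 0.01848, 0 → sum = 0.01848
V_4 = 0.01848 / l_4 = 0.01848 / 0.028 = 0.66 → 0.66

0.66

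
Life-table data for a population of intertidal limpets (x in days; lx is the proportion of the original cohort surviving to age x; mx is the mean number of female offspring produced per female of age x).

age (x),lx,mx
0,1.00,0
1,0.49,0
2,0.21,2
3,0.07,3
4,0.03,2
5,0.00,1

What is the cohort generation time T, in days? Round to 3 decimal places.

2.478

lx·mx: 0, 0, 0.42, 0.21, 0.06, 0 → R0 = 0.69
x·lx·mx: 0, 0, 0.84, 0.63, 0.24, 0 → Σ = 1.71
T = 1.71 / 0.69 = 2.478261… → 2.478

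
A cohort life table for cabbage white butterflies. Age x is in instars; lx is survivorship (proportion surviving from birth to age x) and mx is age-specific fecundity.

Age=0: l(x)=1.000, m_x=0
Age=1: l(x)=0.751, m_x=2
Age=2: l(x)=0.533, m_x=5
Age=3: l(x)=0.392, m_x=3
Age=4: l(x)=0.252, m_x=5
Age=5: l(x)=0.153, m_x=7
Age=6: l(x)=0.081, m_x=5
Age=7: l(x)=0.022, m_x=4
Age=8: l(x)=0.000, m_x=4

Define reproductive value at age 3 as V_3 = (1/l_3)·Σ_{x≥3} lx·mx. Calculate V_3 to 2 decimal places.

10.20

lx·mx for x ≥ 3: 1.176, 1.26, 1.071, 0.405, 0.088, 0 → sum = 4
V_3 = 4 / l_3 = 4 / 0.392 = 10.204082… → 10.20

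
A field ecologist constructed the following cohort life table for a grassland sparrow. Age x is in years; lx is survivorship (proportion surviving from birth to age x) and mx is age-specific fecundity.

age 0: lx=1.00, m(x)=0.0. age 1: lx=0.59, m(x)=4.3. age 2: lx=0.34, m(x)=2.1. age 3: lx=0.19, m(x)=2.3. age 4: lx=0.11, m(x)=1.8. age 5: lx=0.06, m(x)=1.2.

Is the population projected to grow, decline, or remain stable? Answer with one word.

R0 = Σ lx·mx = 0 + 2.537 + 0.714 + 0.437 + 0.198 + 0.072 = 3.958
R0 > 1, so the population is growing.

growing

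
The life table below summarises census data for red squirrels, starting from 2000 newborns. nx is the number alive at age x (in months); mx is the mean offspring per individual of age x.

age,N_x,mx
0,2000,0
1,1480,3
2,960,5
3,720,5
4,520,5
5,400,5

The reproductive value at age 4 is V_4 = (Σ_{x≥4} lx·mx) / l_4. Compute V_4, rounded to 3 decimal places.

lx = nx/n0 = nx/2000: 1, 0.74, 0.48, 0.36, 0.26, 0.2
lx·mx for x ≥ 4: 1.3, 1 → sum = 2.3
V_4 = 2.3 / l_4 = 2.3 / 0.26 = 8.846154… → 8.846

8.846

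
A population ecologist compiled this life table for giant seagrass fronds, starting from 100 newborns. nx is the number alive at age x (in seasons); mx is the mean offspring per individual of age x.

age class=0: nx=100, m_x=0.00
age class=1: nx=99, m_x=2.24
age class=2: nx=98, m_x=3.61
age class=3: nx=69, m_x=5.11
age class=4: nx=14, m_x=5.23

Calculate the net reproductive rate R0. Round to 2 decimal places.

10.01

lx = nx/n0 = nx/100: 1, 0.99, 0.98, 0.69, 0.14
lx·mx by age: 0, 2.2176, 3.5378, 3.5259, 0.7322
R0 = Σ lx·mx = 10.0135 → 10.01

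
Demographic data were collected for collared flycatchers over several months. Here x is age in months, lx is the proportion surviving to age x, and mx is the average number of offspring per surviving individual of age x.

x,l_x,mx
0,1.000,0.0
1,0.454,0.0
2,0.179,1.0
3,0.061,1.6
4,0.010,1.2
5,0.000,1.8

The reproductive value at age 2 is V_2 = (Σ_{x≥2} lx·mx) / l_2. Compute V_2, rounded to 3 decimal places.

lx·mx for x ≥ 2: 0.179, 0.0976, 0.012, 0 → sum = 0.2886
V_2 = 0.2886 / l_2 = 0.2886 / 0.179 = 1.612291… → 1.612

1.612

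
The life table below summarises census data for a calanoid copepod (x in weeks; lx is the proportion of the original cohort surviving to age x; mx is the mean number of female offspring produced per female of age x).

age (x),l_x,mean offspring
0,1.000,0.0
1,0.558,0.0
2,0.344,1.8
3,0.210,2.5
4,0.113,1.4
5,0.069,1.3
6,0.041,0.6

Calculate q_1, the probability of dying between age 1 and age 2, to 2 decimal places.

q_1 = (l_1 − l_2) / l_1 = (0.558 − 0.344) / 0.558
     = 0.214 / 0.558 = 0.383513… → 0.38

0.38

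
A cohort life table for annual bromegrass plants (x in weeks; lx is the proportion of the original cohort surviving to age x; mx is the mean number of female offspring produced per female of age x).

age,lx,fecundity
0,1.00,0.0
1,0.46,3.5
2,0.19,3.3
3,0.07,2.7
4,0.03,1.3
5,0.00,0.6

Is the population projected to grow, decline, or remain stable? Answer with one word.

R0 = Σ lx·mx = 0 + 1.61 + 0.627 + 0.189 + 0.039 + 0 = 2.465
R0 > 1, so the population is growing.

growing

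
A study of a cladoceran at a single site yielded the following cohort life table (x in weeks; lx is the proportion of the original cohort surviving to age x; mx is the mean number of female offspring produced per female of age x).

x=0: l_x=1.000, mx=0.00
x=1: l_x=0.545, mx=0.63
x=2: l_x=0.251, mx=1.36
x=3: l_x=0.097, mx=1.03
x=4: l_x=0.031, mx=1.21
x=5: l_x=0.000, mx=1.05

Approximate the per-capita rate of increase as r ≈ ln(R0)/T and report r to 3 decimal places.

R0 = Σ lx·mx = 0 + 0.34335 + 0.34136 + 0.09991 + 0.03751 + 0 = 0.82213
Σ x·lx·mx = 1.47584; T = 1.47584/0.82213 = 1.79514…
r ≈ ln(R0)/T = ln(0.82213)/1.79514… = -0.1091… → -0.109

-0.109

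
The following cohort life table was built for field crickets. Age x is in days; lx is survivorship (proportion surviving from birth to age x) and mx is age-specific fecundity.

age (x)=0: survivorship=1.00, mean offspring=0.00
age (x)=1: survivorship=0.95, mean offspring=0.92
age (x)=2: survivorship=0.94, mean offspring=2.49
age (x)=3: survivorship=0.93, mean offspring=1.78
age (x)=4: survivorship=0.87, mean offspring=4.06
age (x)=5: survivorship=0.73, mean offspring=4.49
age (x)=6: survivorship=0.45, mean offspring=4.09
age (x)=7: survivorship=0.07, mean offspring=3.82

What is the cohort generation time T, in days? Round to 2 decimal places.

3.91

lx·mx: 0, 0.874, 2.3406, 1.6554, 3.5322, 3.2777, 1.8405, 0.2674 → R0 = 13.7878
x·lx·mx: 0, 0.874, 4.6812, 4.9662, 14.1288, 16.3885, 11.043, 1.8718 → Σ = 53.9535
T = 53.9535 / 13.7878 = 3.913133… → 3.91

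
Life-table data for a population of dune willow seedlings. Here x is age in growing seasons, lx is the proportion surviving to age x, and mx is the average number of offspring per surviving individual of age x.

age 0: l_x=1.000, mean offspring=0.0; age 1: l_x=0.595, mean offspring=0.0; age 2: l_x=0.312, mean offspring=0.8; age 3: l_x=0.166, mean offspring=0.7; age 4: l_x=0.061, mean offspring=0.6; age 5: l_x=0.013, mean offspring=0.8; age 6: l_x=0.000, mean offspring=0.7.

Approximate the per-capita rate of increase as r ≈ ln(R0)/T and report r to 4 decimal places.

R0 = Σ lx·mx = 0 + 0 + 0.2496 + 0.1162 + 0.0366 + 0.0104 + 0 = 0.4128
Σ x·lx·mx = 1.0462; T = 1.0462/0.4128 = 2.5344…
r ≈ ln(R0)/T = ln(0.4128)/2.5344… = -0.349113… → -0.3491

-0.3491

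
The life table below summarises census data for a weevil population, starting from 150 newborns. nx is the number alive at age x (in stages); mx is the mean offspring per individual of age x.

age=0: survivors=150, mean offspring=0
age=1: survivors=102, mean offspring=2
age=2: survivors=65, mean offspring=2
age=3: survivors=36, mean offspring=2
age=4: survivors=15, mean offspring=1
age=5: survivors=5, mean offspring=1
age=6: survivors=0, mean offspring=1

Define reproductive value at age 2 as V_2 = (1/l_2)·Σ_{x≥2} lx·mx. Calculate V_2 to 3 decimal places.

3.415

lx = nx/n0 = nx/150: 1, 0.68, 0.43333…, 0.24, 0.1, 0.03333…, 0
lx·mx for x ≥ 2: 0.866667…, 0.48, 0.1, 0.033333…, 0 → sum = 1.48…
V_2 = 1.48… / l_2 = 1.48… / 0.433333… = 3.415385… → 3.415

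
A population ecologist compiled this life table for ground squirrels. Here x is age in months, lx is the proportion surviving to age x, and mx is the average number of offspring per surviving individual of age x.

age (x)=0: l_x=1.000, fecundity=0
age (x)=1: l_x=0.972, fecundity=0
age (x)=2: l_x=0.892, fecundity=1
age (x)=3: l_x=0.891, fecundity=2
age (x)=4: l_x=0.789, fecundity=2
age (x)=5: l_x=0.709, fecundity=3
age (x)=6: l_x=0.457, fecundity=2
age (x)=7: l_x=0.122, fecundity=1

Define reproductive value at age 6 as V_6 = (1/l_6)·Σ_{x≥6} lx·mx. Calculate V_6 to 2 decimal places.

2.27

lx·mx for x ≥ 6: 0.914, 0.122 → sum = 1.036
V_6 = 1.036 / l_6 = 1.036 / 0.457 = 2.266958… → 2.27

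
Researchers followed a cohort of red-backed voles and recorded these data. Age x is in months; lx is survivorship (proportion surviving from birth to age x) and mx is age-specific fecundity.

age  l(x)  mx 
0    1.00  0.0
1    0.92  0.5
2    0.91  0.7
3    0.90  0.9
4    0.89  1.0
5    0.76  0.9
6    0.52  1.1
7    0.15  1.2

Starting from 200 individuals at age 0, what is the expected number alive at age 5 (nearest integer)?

Expected survivors = N0 · l_5 = 200 × 0.76 = 152 → 152

152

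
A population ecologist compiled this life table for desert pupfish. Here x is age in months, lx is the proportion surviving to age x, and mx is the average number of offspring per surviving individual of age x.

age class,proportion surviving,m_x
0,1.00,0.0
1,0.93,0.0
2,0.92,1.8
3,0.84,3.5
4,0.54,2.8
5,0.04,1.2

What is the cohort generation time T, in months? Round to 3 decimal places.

2.992

lx·mx: 0, 0, 1.656, 2.94, 1.512, 0.048 → R0 = 6.156
x·lx·mx: 0, 0, 3.312, 8.82, 6.048, 0.24 → Σ = 18.42
T = 18.42 / 6.156 = 2.992203… → 2.992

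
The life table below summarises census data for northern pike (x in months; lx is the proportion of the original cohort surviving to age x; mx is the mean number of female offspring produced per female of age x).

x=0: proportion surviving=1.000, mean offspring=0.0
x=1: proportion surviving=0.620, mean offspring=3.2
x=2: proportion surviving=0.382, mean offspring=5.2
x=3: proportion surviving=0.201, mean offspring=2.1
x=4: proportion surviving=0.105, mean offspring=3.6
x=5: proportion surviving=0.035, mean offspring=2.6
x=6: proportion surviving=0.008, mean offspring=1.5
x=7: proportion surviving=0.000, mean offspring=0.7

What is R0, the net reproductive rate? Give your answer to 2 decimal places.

4.87

lx·mx by age: 0, 1.984, 1.9864, 0.4221, 0.378, 0.091, 0.012, 0
R0 = Σ lx·mx = 4.8735 → 4.87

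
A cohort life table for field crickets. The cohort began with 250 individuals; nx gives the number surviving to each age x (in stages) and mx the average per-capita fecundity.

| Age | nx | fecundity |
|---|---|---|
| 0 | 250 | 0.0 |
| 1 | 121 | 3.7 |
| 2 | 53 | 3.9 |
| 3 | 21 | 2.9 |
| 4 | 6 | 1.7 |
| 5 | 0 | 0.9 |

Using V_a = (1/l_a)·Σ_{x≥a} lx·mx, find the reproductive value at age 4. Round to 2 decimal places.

lx = nx/n0 = nx/250: 1, 0.484, 0.212, 0.084, 0.024, 0
lx·mx for x ≥ 4: 0.0408, 0 → sum = 0.0408
V_4 = 0.0408 / l_4 = 0.0408 / 0.024 = 1.7 → 1.70

1.70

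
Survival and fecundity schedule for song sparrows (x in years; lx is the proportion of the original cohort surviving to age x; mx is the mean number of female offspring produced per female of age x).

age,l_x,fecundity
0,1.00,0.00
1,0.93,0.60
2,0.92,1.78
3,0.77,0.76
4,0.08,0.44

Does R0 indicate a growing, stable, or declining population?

growing

R0 = Σ lx·mx = 0 + 0.558 + 1.6376 + 0.5852 + 0.0352 = 2.816
R0 > 1, so the population is growing.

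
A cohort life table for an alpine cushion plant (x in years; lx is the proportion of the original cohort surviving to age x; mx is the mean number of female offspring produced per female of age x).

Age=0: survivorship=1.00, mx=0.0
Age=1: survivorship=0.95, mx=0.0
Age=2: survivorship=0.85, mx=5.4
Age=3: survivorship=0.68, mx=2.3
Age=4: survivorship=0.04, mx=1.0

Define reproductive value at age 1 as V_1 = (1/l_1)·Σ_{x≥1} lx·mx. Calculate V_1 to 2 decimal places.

6.52

lx·mx for x ≥ 1: 0, 4.59, 1.564, 0.04 → sum = 6.194
V_1 = 6.194 / l_1 = 6.194 / 0.95 = 6.52 → 6.52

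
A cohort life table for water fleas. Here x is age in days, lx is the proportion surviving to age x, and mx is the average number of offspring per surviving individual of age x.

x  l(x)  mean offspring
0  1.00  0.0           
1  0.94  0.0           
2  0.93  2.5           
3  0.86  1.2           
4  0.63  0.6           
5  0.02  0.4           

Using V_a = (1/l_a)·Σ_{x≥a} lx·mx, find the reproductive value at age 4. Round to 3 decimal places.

0.613

lx·mx for x ≥ 4: 0.378, 0.008 → sum = 0.386
V_4 = 0.386 / l_4 = 0.386 / 0.63 = 0.612698… → 0.613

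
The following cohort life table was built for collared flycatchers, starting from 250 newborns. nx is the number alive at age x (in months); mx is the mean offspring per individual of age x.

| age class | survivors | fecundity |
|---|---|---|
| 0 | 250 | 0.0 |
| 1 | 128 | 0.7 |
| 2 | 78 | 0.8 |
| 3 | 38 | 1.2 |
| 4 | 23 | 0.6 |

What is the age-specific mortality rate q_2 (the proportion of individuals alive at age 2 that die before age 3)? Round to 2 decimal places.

0.51

lx = nx/n0 = nx/250: 1, 0.512, 0.312, 0.152, 0.092
q_2 = (l_2 − l_3) / l_2 = (0.312 − 0.152) / 0.312
     = 0.16 / 0.312 = 0.512821… → 0.51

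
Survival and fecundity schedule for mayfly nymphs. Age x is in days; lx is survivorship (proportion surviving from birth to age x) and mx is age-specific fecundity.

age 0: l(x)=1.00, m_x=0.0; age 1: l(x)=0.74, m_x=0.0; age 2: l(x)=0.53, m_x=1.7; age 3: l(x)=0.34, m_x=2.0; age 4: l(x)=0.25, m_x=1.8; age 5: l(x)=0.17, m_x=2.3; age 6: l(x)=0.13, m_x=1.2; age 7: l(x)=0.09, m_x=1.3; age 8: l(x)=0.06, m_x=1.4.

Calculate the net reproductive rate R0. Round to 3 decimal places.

lx·mx by age: 0, 0, 0.901, 0.68, 0.45, 0.391, 0.156, 0.117, 0.084
R0 = Σ lx·mx = 2.779 → 2.779

2.779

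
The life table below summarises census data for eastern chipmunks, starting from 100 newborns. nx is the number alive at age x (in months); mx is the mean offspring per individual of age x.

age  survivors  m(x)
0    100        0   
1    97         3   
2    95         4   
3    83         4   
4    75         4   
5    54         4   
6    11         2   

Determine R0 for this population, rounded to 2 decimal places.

lx = nx/n0 = nx/100: 1, 0.97, 0.95, 0.83, 0.75, 0.54, 0.11
lx·mx by age: 0, 2.91, 3.8, 3.32, 3, 2.16, 0.22
R0 = Σ lx·mx = 15.41 → 15.41

15.41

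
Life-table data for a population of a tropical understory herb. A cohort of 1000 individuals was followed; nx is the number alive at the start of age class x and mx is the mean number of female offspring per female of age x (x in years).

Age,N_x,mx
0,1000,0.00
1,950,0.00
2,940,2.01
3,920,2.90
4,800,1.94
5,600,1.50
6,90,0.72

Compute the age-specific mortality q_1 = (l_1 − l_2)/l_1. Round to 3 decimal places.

lx = nx/n0 = nx/1000: 1, 0.95, 0.94, 0.92, 0.8, 0.6, 0.09
q_1 = (l_1 − l_2) / l_1 = (0.95 − 0.94) / 0.95
     = 0.01 / 0.95 = 0.010526… → 0.011

0.011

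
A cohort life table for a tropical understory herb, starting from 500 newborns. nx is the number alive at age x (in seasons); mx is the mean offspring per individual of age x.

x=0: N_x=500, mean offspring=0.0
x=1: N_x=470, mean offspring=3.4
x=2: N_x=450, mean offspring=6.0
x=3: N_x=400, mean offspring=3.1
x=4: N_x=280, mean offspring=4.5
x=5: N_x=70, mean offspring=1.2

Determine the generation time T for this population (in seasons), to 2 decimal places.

lx = nx/n0 = nx/500: 1, 0.94, 0.9, 0.8, 0.56, 0.14
lx·mx: 0, 3.196, 5.4, 2.48, 2.52, 0.168 → R0 = 13.764
x·lx·mx: 0, 3.196, 10.8, 7.44, 10.08, 0.84 → Σ = 32.356
T = 32.356 / 13.764 = 2.35077… → 2.35

2.35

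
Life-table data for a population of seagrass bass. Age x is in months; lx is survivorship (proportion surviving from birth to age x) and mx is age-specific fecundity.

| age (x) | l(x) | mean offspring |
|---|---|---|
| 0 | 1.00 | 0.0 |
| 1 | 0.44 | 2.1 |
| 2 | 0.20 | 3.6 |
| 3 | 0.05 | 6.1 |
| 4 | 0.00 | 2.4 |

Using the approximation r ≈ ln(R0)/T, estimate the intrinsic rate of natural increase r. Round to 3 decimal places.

0.397

R0 = Σ lx·mx = 0 + 0.924 + 0.72 + 0.305 + 0 = 1.949
Σ x·lx·mx = 3.279; T = 3.279/1.949 = 1.6824…
r ≈ ln(R0)/T = ln(1.949)/1.6824… = 0.39665… → 0.397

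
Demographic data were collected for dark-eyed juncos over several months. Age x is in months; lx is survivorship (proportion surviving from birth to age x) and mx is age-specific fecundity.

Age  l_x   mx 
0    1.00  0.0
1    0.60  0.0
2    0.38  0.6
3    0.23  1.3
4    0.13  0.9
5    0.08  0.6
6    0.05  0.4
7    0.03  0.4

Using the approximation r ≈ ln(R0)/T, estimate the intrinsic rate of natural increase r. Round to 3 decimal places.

R0 = Σ lx·mx = 0 + 0 + 0.228 + 0.299 + 0.117 + 0.048 + 0.02 + 0.012 = 0.724
Σ x·lx·mx = 2.265; T = 2.265/0.724 = 3.12845…
r ≈ ln(R0)/T = ln(0.724)/3.12845… = -0.10323… → -0.103

-0.103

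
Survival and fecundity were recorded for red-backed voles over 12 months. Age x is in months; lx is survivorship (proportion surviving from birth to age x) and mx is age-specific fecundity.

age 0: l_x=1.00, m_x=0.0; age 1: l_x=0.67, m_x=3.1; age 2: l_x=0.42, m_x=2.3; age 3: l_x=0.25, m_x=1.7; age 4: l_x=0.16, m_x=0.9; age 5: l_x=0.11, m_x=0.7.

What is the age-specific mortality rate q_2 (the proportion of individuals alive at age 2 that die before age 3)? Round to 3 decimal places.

q_2 = (l_2 − l_3) / l_2 = (0.42 − 0.25) / 0.42
     = 0.17 / 0.42 = 0.404762… → 0.405

0.405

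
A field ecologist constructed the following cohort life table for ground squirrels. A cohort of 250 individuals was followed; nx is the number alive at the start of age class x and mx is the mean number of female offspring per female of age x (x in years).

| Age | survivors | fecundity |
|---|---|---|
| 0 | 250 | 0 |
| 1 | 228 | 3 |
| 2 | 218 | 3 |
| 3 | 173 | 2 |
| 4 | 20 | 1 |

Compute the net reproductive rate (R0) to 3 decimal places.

6.816

lx = nx/n0 = nx/250: 1, 0.912, 0.872, 0.692, 0.08
lx·mx by age: 0, 2.736, 2.616, 1.384, 0.08
R0 = Σ lx·mx = 6.816 → 6.816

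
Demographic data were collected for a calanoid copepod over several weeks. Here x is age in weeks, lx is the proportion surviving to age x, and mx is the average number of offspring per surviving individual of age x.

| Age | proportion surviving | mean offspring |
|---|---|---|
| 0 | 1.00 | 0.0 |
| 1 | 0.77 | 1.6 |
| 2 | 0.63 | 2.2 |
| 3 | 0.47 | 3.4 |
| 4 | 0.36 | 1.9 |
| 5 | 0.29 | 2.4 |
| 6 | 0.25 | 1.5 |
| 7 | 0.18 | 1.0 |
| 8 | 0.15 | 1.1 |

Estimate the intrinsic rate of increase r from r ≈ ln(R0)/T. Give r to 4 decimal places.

0.5866

R0 = Σ lx·mx = 0 + 1.232 + 1.386 + 1.598 + 0.684 + 0.696 + 0.375 + 0.18 + 0.165 = 6.316
Σ x·lx·mx = 19.844; T = 19.844/6.316 = 3.14186…
r ≈ ln(R0)/T = ln(6.316)/3.14186… = 0.586622… → 0.5866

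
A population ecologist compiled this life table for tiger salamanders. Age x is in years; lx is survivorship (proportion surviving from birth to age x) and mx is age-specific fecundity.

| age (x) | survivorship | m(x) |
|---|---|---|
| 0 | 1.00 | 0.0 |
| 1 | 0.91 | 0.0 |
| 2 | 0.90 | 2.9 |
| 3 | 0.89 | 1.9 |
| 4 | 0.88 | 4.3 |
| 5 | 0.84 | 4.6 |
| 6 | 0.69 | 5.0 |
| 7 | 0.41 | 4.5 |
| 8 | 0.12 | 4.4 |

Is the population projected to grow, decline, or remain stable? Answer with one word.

R0 = Σ lx·mx = 0 + 0 + 2.61 + 1.691 + 3.784 + 3.864 + 3.45 + 1.845 + 0.528 = 17.772
R0 > 1, so the population is growing.

growing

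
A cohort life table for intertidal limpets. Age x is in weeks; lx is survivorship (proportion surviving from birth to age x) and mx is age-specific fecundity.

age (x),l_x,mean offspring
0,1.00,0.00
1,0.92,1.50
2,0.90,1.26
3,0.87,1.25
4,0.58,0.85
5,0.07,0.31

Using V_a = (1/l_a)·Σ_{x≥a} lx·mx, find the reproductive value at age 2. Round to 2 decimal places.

lx·mx for x ≥ 2: 1.134, 1.0875, 0.493, 0.0217 → sum = 2.7362
V_2 = 2.7362 / l_2 = 2.7362 / 0.9 = 3.040222… → 3.04

3.04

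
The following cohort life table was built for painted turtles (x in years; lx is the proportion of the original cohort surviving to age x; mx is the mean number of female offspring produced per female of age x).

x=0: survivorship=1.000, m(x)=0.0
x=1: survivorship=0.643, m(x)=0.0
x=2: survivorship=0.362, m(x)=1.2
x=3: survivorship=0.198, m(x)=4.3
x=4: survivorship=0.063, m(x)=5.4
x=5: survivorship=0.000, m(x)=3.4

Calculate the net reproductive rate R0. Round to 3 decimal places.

lx·mx by age: 0, 0, 0.4344, 0.8514, 0.3402, 0
R0 = Σ lx·mx = 1.626 → 1.626

1.626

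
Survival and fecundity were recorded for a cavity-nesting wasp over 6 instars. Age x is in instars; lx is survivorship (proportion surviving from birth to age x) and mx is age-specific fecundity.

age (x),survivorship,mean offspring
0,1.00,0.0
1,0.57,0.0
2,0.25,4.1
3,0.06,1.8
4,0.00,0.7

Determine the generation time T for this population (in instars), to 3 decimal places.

2.095

lx·mx: 0, 0, 1.025, 0.108, 0 → R0 = 1.133
x·lx·mx: 0, 0, 2.05, 0.324, 0 → Σ = 2.374
T = 2.374 / 1.133 = 2.095322… → 2.095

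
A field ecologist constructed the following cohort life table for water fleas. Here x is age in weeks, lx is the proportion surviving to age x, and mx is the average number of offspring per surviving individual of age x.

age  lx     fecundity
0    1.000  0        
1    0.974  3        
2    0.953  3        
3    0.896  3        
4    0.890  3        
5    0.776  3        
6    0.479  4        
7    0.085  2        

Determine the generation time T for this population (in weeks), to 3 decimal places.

3.325

lx·mx: 0, 2.922, 2.859, 2.688, 2.67, 2.328, 1.916, 0.17 → R0 = 15.553
x·lx·mx: 0, 2.922, 5.718, 8.064, 10.68, 11.64, 11.496, 1.19 → Σ = 51.71
T = 51.71 / 15.553 = 3.32476… → 3.325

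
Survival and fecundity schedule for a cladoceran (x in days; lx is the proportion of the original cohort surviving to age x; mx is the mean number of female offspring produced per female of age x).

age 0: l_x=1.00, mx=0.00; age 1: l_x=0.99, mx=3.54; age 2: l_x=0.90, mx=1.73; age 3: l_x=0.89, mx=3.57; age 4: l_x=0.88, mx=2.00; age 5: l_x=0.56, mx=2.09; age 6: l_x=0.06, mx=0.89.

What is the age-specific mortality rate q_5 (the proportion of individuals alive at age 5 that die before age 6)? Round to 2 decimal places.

q_5 = (l_5 − l_6) / l_5 = (0.56 − 0.06) / 0.56
     = 0.5 / 0.56 = 0.892857… → 0.89

0.89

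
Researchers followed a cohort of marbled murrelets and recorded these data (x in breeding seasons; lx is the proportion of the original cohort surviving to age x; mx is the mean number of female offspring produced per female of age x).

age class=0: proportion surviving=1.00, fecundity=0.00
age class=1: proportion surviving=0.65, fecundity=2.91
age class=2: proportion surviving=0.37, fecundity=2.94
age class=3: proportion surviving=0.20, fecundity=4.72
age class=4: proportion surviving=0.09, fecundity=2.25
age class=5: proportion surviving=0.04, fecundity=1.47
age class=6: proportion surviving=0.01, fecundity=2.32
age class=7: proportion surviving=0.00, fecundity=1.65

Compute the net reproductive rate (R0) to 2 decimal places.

4.21

lx·mx by age: 0, 1.8915, 1.0878, 0.944, 0.2025, 0.0588, 0.0232, 0
R0 = Σ lx·mx = 4.2078 → 4.21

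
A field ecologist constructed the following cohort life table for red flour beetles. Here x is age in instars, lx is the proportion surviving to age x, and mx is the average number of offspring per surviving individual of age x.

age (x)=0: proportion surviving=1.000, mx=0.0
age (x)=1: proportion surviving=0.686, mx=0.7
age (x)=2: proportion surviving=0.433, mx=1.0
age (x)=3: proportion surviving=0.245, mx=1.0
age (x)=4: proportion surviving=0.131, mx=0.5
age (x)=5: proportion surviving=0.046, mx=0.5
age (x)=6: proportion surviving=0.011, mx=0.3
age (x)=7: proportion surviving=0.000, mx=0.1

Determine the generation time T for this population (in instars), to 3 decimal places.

1.982

lx·mx: 0, 0.4802, 0.433, 0.245, 0.0655, 0.023, 0.0033, 0 → R0 = 1.25
x·lx·mx: 0, 0.4802, 0.866, 0.735, 0.262, 0.115, 0.0198, 0 → Σ = 2.478
T = 2.478 / 1.25 = 1.9824 → 1.982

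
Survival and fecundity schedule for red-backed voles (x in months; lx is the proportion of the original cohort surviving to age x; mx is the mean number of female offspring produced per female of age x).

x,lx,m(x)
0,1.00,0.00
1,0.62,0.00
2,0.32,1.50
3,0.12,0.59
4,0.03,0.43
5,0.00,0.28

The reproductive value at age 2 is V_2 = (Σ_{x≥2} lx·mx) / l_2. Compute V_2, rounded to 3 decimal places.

1.762

lx·mx for x ≥ 2: 0.48, 0.0708, 0.0129, 0 → sum = 0.5637
V_2 = 0.5637 / l_2 = 0.5637 / 0.32 = 1.761563… → 1.762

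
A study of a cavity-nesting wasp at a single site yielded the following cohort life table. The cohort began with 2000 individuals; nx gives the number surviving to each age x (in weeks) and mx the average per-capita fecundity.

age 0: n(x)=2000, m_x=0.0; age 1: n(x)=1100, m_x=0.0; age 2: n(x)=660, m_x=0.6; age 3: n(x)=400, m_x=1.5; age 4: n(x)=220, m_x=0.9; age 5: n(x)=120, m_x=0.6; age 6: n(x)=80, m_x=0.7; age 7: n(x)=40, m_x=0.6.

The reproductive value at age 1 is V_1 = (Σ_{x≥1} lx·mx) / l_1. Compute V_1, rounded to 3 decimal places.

1.224

lx = nx/n0 = nx/2000: 1, 0.55, 0.33, 0.2, 0.11, 0.06, 0.04, 0.02
lx·mx for x ≥ 1: 0, 0.198, 0.3, 0.099, 0.036, 0.028, 0.012 → sum = 0.673
V_1 = 0.673 / l_1 = 0.673 / 0.55 = 1.223636… → 1.224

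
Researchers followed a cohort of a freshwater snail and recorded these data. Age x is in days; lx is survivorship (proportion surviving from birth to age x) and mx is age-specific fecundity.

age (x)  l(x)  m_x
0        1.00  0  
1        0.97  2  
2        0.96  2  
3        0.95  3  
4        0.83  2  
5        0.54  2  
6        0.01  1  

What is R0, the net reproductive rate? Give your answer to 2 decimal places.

lx·mx by age: 0, 1.94, 1.92, 2.85, 1.66, 1.08, 0.01
R0 = Σ lx·mx = 9.46 → 9.46

9.46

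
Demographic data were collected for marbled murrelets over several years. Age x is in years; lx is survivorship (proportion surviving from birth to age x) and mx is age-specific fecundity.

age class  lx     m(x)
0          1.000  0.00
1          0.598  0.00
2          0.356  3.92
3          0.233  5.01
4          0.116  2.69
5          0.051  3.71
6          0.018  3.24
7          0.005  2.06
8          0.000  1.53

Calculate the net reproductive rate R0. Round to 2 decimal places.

lx·mx by age: 0, 0, 1.39552, 1.16733, 0.31204, 0.18921, 0.05832, 0.0103, 0
R0 = Σ lx·mx = 3.13272 → 3.13

3.13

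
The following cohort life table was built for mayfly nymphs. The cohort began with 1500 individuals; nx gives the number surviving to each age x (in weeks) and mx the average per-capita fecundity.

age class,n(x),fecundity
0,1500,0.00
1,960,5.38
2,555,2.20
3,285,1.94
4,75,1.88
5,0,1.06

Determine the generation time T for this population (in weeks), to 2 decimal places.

lx = nx/n0 = nx/1500: 1, 0.64, 0.37, 0.19, 0.05, 0
lx·mx: 0, 3.4432, 0.814, 0.3686, 0.094, 0 → R0 = 4.7198
x·lx·mx: 0, 3.4432, 1.628, 1.1058, 0.376, 0 → Σ = 6.553
T = 6.553 / 4.7198 = 1.388406… → 1.39

1.39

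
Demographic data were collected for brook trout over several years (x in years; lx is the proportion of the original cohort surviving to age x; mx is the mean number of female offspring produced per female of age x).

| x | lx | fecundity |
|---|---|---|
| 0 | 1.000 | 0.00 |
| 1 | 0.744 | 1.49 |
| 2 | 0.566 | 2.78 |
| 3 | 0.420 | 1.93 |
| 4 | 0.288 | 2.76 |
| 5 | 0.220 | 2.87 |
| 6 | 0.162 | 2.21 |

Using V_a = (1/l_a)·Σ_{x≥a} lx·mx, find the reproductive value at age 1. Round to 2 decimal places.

7.09

lx·mx for x ≥ 1: 1.10856, 1.57348, 0.8106, 0.79488, 0.6314, 0.35802 → sum = 5.27694
V_1 = 5.27694 / l_1 = 5.27694 / 0.744 = 7.092661… → 7.09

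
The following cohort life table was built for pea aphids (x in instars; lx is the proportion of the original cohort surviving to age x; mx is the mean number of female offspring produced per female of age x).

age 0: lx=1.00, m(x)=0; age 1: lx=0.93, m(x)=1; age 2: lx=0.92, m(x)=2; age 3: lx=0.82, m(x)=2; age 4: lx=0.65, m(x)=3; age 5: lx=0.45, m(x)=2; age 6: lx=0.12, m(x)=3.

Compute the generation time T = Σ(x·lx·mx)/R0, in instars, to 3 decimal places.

3.148

lx·mx: 0, 0.93, 1.84, 1.64, 1.95, 0.9, 0.36 → R0 = 7.62
x·lx·mx: 0, 0.93, 3.68, 4.92, 7.8, 4.5, 2.16 → Σ = 23.99
T = 23.99 / 7.62 = 3.148294… → 3.148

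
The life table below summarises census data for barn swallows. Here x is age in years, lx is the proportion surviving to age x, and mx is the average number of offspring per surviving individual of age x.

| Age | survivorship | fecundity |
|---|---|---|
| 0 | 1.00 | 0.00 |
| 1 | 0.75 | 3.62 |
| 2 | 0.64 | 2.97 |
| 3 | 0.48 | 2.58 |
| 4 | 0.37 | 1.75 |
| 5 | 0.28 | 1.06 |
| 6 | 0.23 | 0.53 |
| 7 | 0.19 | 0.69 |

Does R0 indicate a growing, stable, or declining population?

R0 = Σ lx·mx = 0 + 2.715 + 1.9008 + 1.2384 + 0.6475 + 0.2968 + 0.1219 + 0.1311 = 7.0515
R0 > 1, so the population is growing.

growing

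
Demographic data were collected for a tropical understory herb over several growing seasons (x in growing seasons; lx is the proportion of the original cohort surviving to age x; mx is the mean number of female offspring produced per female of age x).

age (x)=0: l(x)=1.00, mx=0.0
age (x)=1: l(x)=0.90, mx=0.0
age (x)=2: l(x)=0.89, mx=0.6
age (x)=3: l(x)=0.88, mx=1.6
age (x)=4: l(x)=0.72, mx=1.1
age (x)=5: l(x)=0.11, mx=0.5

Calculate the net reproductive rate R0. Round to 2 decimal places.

2.79

lx·mx by age: 0, 0, 0.534, 1.408, 0.792, 0.055
R0 = Σ lx·mx = 2.789 → 2.79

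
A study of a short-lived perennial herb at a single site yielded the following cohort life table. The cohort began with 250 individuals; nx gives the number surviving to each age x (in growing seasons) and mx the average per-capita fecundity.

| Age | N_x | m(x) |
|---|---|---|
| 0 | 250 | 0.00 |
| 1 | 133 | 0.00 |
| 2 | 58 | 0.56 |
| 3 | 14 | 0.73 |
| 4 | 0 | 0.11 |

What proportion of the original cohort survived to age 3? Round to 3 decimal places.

0.056

l_3 = n_3/n_0 = 14/250 = 0.056 → 0.056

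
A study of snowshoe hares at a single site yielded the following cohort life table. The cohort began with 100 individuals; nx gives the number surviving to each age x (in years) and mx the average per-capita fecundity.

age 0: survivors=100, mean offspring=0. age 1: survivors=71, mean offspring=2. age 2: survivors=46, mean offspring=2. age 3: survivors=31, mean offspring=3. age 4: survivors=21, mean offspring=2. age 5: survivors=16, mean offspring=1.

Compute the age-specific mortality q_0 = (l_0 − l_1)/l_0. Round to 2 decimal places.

0.29

lx = nx/n0 = nx/100: 1, 0.71, 0.46, 0.31, 0.21, 0.16
q_0 = (l_0 − l_1) / l_0 = (1 − 0.71) / 1
     = 0.29 / 1 = 0.29 → 0.29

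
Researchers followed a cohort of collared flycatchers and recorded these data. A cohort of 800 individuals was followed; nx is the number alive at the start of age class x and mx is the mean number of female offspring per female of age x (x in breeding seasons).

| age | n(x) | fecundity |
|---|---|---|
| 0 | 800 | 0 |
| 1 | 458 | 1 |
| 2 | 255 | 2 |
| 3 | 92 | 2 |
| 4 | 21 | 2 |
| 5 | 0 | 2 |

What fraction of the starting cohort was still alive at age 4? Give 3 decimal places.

l_4 = n_4/n_0 = 21/800 = 0.02625 → 0.026

0.026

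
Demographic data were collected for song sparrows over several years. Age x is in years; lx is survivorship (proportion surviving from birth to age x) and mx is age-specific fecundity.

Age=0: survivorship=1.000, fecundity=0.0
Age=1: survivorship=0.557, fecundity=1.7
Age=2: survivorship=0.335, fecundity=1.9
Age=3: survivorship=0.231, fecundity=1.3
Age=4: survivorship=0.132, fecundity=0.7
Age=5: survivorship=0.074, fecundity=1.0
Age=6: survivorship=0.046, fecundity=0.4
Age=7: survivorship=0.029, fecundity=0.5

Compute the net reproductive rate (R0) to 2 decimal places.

lx·mx by age: 0, 0.9469, 0.6365, 0.3003, 0.0924, 0.074, 0.0184, 0.0145
R0 = Σ lx·mx = 2.083 → 2.08

2.08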